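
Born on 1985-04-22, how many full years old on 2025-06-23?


Birth: 1985-04-22
Reference: 2025-06-23
Year difference: 2025 - 1985 = 40

40 years old


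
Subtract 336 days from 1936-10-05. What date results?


Start: 1936-10-05, subtract 336 days
Back 5 days from October 5 reaches September 30, 1936 -> 331 left
September 1936 has 30 days -> back to August 31, 1936 -> 301 left
August 1936 has 31 days -> back to July 31, 1936 -> 270 left
July 1936 has 31 days -> back to June 30, 1936 -> 239 left
June 1936 has 30 days -> back to May 31, 1936 -> 209 left
May 1936 has 31 days -> back to April 30, 1936 -> 178 left
April 1936 has 30 days -> back to March 31, 1936 -> 148 left
March 1936 has 31 days -> back to February 29, 1936 -> 117 left
February 1936 has 29 days -> back to January 31, 1936 -> 88 left
January 1936 has 31 days -> back to December 31, 1935 -> 57 left
December 1935 has 31 days -> back to November 30, 1935 -> 26 left
November 1935: 30 - 26 = 4 -> lands on November 4

Result: 1935-11-04


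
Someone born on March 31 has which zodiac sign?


Date: March 31
Conventional tropical zodiac dates: Aries from March 21 onward; Taurus starts April 20
March 31 falls within the Aries range

Aries


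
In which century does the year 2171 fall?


Century = (year - 1) // 100 + 1
= (2171 - 1) // 100 + 1
= 2170 // 100 + 1
= 21 + 1

22nd century


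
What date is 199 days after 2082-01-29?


Start: 2082-01-29, add 199 days
January 2082 has 31 days: 31 - 29 = 2 days to January 31 -> 197 left
February 2082 has 28 days -> 169 left
March 2082 has 31 days -> 138 left
April 2082 has 30 days -> 108 left
May 2082 has 31 days -> 77 left
June 2082 has 30 days -> 47 left
July 2082 has 31 days -> 16 left
August 2082: 16 <= 31 -> lands on August 16

Result: 2082-08-16


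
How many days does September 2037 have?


September 2037

30 days


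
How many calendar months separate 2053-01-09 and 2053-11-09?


From January 2053 to November 2053
0 years * 12 = 0 months, plus 10 months = 10

10 months


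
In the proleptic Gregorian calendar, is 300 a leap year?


Gregorian leap year rule: divisible by 4, but not by 100, unless also by 400.
300 is divisible by 100 but not 400 -> not a leap year

No


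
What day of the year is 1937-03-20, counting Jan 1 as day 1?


Date: March 20, 1937
Days in months 1 through 2: 59
Plus 20 days in March

Day of year: 79


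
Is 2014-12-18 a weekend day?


Anchor: Jan 1, 2014. With p = 2014 - 1 = 2013: (p + p//4 - p//100 + p//400) mod 7 = (2013 + 503 - 20 + 5) mod 7 = 2501 mod 7 = 2 -> Wednesday (Mon=0 ... Sun=6)
Day of year: 352; offset = 351
Weekday index = (2 + 351) mod 7 = 3 -> Thursday
Weekend days: Saturday, Sunday

No


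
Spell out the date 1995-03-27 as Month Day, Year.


ISO 1995-03-27 parses as year=1995, month=03, day=27
Month 3 -> March

March 27, 1995


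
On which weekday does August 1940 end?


August 1940 has 31 days
Anchor: Jan 1, 1940. With p = 1940 - 1 = 1939: (p + p//4 - p//100 + p//400) mod 7 = (1939 + 484 - 19 + 4) mod 7 = 2408 mod 7 = 0 -> Monday (Mon=0 ... Sun=6)
Days before August (Jan-Jul): 213; August 1 index = (0 + 213) mod 7 = 3 -> Thursday
Last day offset: 31 - 1 = 30 days
Weekday index = (3 + 30) mod 7 = 5

Saturday, August 31


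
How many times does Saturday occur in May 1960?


May 1960 has 31 days
Anchor: Jan 1, 1960. With p = 1960 - 1 = 1959: (p + p//4 - p//100 + p//400) mod 7 = (1959 + 489 - 19 + 4) mod 7 = 2433 mod 7 = 4 -> Friday (Mon=0 ... Sun=6)
Days before May (Jan-Apr): 121; May 1 index = (4 + 121) mod 7 = 6 -> Sunday
First Saturday is May 7
Saturdays: 7, 14, 21, 28

4 Saturdays


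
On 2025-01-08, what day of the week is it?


Date: January 8, 2025
Anchor: Jan 1, 2025. With p = 2025 - 1 = 2024: (p + p//4 - p//100 + p//400) mod 7 = (2024 + 506 - 20 + 5) mod 7 = 2515 mod 7 = 2 -> Wednesday (Mon=0 ... Sun=6)
Days into year = 8 - 1 = 7
Weekday index = (2 + 7) mod 7 = 2

Day of the week: Wednesday


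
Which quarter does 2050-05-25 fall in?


Month: May (month 5)
Q1: Jan-Mar, Q2: Apr-Jun, Q3: Jul-Sep, Q4: Oct-Dec

Q2


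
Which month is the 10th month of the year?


Month 10 of 12

October


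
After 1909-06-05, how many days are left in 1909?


Day of year: 156 of 365
Remaining = 365 - 156

209 days


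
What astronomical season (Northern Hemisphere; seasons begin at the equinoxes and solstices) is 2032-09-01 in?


Date: September 1
Astronomical Summer (approx.; exact equinox/solstice day varies by year): June 21 to September 21
September 1 falls within the Summer window

Summer


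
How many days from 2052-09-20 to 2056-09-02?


From 2052-09-20 to 2056-09-02
2052-09-20: days before September = 31 + 29 + 31 + 30 + 31 + 30 + 31 + 31 = 244 (2052 is a leap year); day of year = 244 + 20 = 264
2056-09-02: days before September = 31 + 29 + 31 + 30 + 31 + 30 + 31 + 31 = 244 (2056 is a leap year); day of year = 244 + 2 = 246
Rest of 2052: 366 - 264 = 102
Full years 2053 (365), 2054 (365), 2055 (365): 1095
Total = 102 + 1095 + 246 = 1443

1443 days


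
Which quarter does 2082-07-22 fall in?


Month: July (month 7)
Q1: Jan-Mar, Q2: Apr-Jun, Q3: Jul-Sep, Q4: Oct-Dec

Q3


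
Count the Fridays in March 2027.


March 2027 has 31 days
Anchor: Jan 1, 2027. With p = 2027 - 1 = 2026: (p + p//4 - p//100 + p//400) mod 7 = (2026 + 506 - 20 + 5) mod 7 = 2517 mod 7 = 4 -> Friday (Mon=0 ... Sun=6)
Days before March (Jan-Feb): 59; March 1 index = (4 + 59) mod 7 = 0 -> Monday
First Friday is March 5
Fridays: 5, 12, 19, 26

4 Fridays


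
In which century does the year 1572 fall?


Century = (year - 1) // 100 + 1
= (1572 - 1) // 100 + 1
= 1571 // 100 + 1
= 15 + 1

16th century


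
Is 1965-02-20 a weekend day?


Anchor: Jan 1, 1965. With p = 1965 - 1 = 1964: (p + p//4 - p//100 + p//400) mod 7 = (1964 + 491 - 19 + 4) mod 7 = 2440 mod 7 = 4 -> Friday (Mon=0 ... Sun=6)
Day of year: 51; offset = 50
Weekday index = (4 + 50) mod 7 = 5 -> Saturday
Weekend days: Saturday, Sunday

Yes


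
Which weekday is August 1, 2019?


Target: August 1, 2019
Anchor: Jan 1, 2019. With p = 2019 - 1 = 2018: (p + p//4 - p//100 + p//400) mod 7 = (2018 + 504 - 20 + 5) mod 7 = 2507 mod 7 = 1 -> Tuesday (Mon=0 ... Sun=6)
Days before August (Jan-Jul): 212 days
Weekday index = (1 + 212) mod 7 = 3

Thursday


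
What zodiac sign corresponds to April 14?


Date: April 14
Conventional tropical zodiac dates: Aries from March 21 onward; Taurus starts April 20
April 14 falls within the Aries range

Aries


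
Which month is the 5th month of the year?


Month 5 of 12

May


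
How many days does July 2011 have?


July 2011

31 days


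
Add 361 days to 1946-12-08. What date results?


Start: 1946-12-08, add 361 days
December 1946 has 31 days: 31 - 8 = 23 days to December 31 -> 338 left
January 1947 has 31 days -> 307 left
February 1947 has 28 days -> 279 left
March 1947 has 31 days -> 248 left
April 1947 has 30 days -> 218 left
May 1947 has 31 days -> 187 left
June 1947 has 30 days -> 157 left
July 1947 has 31 days -> 126 left
August 1947 has 31 days -> 95 left
September 1947 has 30 days -> 65 left
October 1947 has 31 days -> 34 left
November 1947 has 30 days -> 4 left
December 1947: 4 <= 31 -> lands on December 4

Result: 1947-12-04


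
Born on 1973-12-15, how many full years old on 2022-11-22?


Birth: 1973-12-15
Reference: 2022-11-22
Year difference: 2022 - 1973 = 49
Birthday not yet reached in 2022, subtract 1

48 years old


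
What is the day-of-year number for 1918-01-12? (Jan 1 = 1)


Date: January 12, 1918
No months before January
Plus 12 days in January

Day of year: 12


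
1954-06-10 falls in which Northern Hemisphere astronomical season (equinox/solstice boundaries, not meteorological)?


Date: June 10
Astronomical Spring (approx.; exact equinox/solstice day varies by year): March 20 to June 20
June 10 falls within the Spring window

Spring


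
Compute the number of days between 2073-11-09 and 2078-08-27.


From 2073-11-09 to 2078-08-27
2073-11-09: days before November = 31 + 28 + 31 + 30 + 31 + 30 + 31 + 31 + 30 + 31 = 304 (2073 is not a leap year); day of year = 304 + 9 = 313
2078-08-27: days before August = 31 + 28 + 31 + 30 + 31 + 30 + 31 = 212 (2078 is not a leap year); day of year = 212 + 27 = 239
Rest of 2073: 365 - 313 = 52
Full years 2074 (365), 2075 (365), 2076 (366), 2077 (365): 1461
Total = 52 + 1461 + 239 = 1752

1752 days


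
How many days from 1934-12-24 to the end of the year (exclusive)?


Day of year: 358 of 365
Remaining = 365 - 358

7 days


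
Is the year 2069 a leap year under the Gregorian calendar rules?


Gregorian leap year rule: divisible by 4, but not by 100, unless also by 400.
2069 is not divisible by 4 -> not a leap year

No


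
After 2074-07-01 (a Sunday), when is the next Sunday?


Current: Sunday
Target: Sunday
Days ahead: 7

Next Sunday: 2074-07-08


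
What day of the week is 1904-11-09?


Date: November 9, 1904
Anchor: Jan 1, 1904. With p = 1904 - 1 = 1903: (p + p//4 - p//100 + p//400) mod 7 = (1903 + 475 - 19 + 4) mod 7 = 2363 mod 7 = 4 -> Friday (Mon=0 ... Sun=6)
Days before November (Jan-Oct): 305; offset = 305 + 9 - 1 = 313
Weekday index = (4 + 313) mod 7 = 2

Day of the week: Wednesday


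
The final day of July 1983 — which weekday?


July 1983 has 31 days
Anchor: Jan 1, 1983. With p = 1983 - 1 = 1982: (p + p//4 - p//100 + p//400) mod 7 = (1982 + 495 - 19 + 4) mod 7 = 2462 mod 7 = 5 -> Saturday (Mon=0 ... Sun=6)
Days before July (Jan-Jun): 181; July 1 index = (5 + 181) mod 7 = 4 -> Friday
Last day offset: 31 - 1 = 30 days
Weekday index = (4 + 30) mod 7 = 6

Sunday, July 31


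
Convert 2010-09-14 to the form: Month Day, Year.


ISO 2010-09-14 parses as year=2010, month=09, day=14
Month 9 -> September

September 14, 2010


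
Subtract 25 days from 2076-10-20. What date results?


Start: 2076-10-20, subtract 25 days
Back 20 days from October 20 reaches September 30, 2076 -> 5 left
September 2076: 30 - 5 = 25 -> lands on September 25

Result: 2076-09-25


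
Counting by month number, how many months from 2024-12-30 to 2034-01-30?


From December 2024 to January 2034
10 years * 12 = 120 months, minus 11 months = 109

109 months


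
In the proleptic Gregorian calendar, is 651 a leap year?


Gregorian leap year rule: divisible by 4, but not by 100, unless also by 400.
651 is not divisible by 4 -> not a leap year

No


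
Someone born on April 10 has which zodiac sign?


Date: April 10
Conventional tropical zodiac dates: Aries from March 21 onward; Taurus starts April 20
April 10 falls within the Aries range

Aries


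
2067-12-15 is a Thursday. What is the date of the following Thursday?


Current: Thursday
Target: Thursday
Days ahead: 7

Next Thursday: 2067-12-22


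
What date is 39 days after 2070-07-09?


Start: 2070-07-09, add 39 days
July 2070 has 31 days: 31 - 9 = 22 days to July 31 -> 17 left
August 2070: 17 <= 31 -> lands on August 17

Result: 2070-08-17


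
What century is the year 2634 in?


Century = (year - 1) // 100 + 1
= (2634 - 1) // 100 + 1
= 2633 // 100 + 1
= 26 + 1

27th century


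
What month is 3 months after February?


February is month 2
2 + 3 = 5

May


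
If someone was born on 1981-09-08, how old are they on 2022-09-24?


Birth: 1981-09-08
Reference: 2022-09-24
Year difference: 2022 - 1981 = 41

41 years old


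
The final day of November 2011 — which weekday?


November 2011 has 30 days
Anchor: Jan 1, 2011. With p = 2011 - 1 = 2010: (p + p//4 - p//100 + p//400) mod 7 = (2010 + 502 - 20 + 5) mod 7 = 2497 mod 7 = 5 -> Saturday (Mon=0 ... Sun=6)
Days before November (Jan-Oct): 304; November 1 index = (5 + 304) mod 7 = 1 -> Tuesday
Last day offset: 30 - 1 = 29 days
Weekday index = (1 + 29) mod 7 = 2

Wednesday, November 30


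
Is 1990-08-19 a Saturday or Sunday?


Anchor: Jan 1, 1990. With p = 1990 - 1 = 1989: (p + p//4 - p//100 + p//400) mod 7 = (1989 + 497 - 19 + 4) mod 7 = 2471 mod 7 = 0 -> Monday (Mon=0 ... Sun=6)
Day of year: 231; offset = 230
Weekday index = (0 + 230) mod 7 = 6 -> Sunday
Weekend days: Saturday, Sunday

Yes


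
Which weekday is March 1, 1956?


Target: March 1, 1956
Anchor: Jan 1, 1956. With p = 1956 - 1 = 1955: (p + p//4 - p//100 + p//400) mod 7 = (1955 + 488 - 19 + 4) mod 7 = 2428 mod 7 = 6 -> Sunday (Mon=0 ... Sun=6)
Days before March (Jan-Feb): 60 days
Weekday index = (6 + 60) mod 7 = 3

Thursday


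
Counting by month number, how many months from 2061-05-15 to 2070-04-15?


From May 2061 to April 2070
9 years * 12 = 108 months, minus 1 month = 107

107 months


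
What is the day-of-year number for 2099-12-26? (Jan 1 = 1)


Date: December 26, 2099
Days in months 1 through 11: 334
Plus 26 days in December

Day of year: 360


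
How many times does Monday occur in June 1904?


June 1904 has 30 days
Anchor: Jan 1, 1904. With p = 1904 - 1 = 1903: (p + p//4 - p//100 + p//400) mod 7 = (1903 + 475 - 19 + 4) mod 7 = 2363 mod 7 = 4 -> Friday (Mon=0 ... Sun=6)
Days before June (Jan-May): 152; June 1 index = (4 + 152) mod 7 = 2 -> Wednesday
First Monday is June 6
Mondays: 6, 13, 20, 27

4 Mondays


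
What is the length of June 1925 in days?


June 1925

30 days


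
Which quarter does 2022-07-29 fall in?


Month: July (month 7)
Q1: Jan-Mar, Q2: Apr-Jun, Q3: Jul-Sep, Q4: Oct-Dec

Q3


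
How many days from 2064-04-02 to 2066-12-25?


From 2064-04-02 to 2066-12-25
2064-04-02: days before April = 31 + 29 + 31 = 91 (2064 is a leap year); day of year = 91 + 2 = 93
2066-12-25: days before December = 31 + 28 + 31 + 30 + 31 + 30 + 31 + 31 + 30 + 31 + 30 = 334 (2066 is not a leap year); day of year = 334 + 25 = 359
Rest of 2064: 366 - 93 = 273
Full years 2065 (365): 365
Total = 273 + 365 + 359 = 997

997 days


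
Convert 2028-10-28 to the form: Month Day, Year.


ISO 2028-10-28 parses as year=2028, month=10, day=28
Month 10 -> October

October 28, 2028


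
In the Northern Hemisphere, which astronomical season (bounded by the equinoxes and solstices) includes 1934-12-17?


Date: December 17
Astronomical Autumn (approx.; exact equinox/solstice day varies by year): September 22 to December 20
December 17 falls within the Autumn window

Autumn


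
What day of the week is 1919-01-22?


Date: January 22, 1919
Anchor: Jan 1, 1919. With p = 1919 - 1 = 1918: (p + p//4 - p//100 + p//400) mod 7 = (1918 + 479 - 19 + 4) mod 7 = 2382 mod 7 = 2 -> Wednesday (Mon=0 ... Sun=6)
Days into year = 22 - 1 = 21
Weekday index = (2 + 21) mod 7 = 2

Day of the week: Wednesday


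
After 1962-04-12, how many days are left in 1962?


Day of year: 102 of 365
Remaining = 365 - 102

263 days


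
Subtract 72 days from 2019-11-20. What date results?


Start: 2019-11-20, subtract 72 days
Back 20 days from November 20 reaches October 31, 2019 -> 52 left
October 2019 has 31 days -> back to September 30, 2019 -> 21 left
September 2019: 30 - 21 = 9 -> lands on September 9

Result: 2019-09-09


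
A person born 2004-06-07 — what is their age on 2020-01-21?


Birth: 2004-06-07
Reference: 2020-01-21
Year difference: 2020 - 2004 = 16
Birthday not yet reached in 2020, subtract 1

15 years old


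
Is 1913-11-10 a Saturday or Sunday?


Anchor: Jan 1, 1913. With p = 1913 - 1 = 1912: (p + p//4 - p//100 + p//400) mod 7 = (1912 + 478 - 19 + 4) mod 7 = 2375 mod 7 = 2 -> Wednesday (Mon=0 ... Sun=6)
Day of year: 314; offset = 313
Weekday index = (2 + 313) mod 7 = 0 -> Monday
Weekend days: Saturday, Sunday

No


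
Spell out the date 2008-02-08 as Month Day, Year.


ISO 2008-02-08 parses as year=2008, month=02, day=08
Month 2 -> February

February 8, 2008


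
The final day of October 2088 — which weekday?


October 2088 has 31 days
Anchor: Jan 1, 2088. With p = 2088 - 1 = 2087: (p + p//4 - p//100 + p//400) mod 7 = (2087 + 521 - 20 + 5) mod 7 = 2593 mod 7 = 3 -> Thursday (Mon=0 ... Sun=6)
Days before October (Jan-Sep): 274; October 1 index = (3 + 274) mod 7 = 4 -> Friday
Last day offset: 31 - 1 = 30 days
Weekday index = (4 + 30) mod 7 = 6

Sunday, October 31


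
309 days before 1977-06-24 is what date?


Start: 1977-06-24, subtract 309 days
Back 24 days from June 24 reaches May 31, 1977 -> 285 left
May 1977 has 31 days -> back to April 30, 1977 -> 254 left
April 1977 has 30 days -> back to March 31, 1977 -> 224 left
March 1977 has 31 days -> back to February 28, 1977 -> 193 left
February 1977 has 28 days -> back to January 31, 1977 -> 165 left
January 1977 has 31 days -> back to December 31, 1976 -> 134 left
December 1976 has 31 days -> back to November 30, 1976 -> 103 left
November 1976 has 30 days -> back to October 31, 1976 -> 73 left
October 1976 has 31 days -> back to September 30, 1976 -> 42 left
September 1976 has 30 days -> back to August 31, 1976 -> 12 left
August 1976: 31 - 12 = 19 -> lands on August 19

Result: 1976-08-19


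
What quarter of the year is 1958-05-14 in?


Month: May (month 5)
Q1: Jan-Mar, Q2: Apr-Jun, Q3: Jul-Sep, Q4: Oct-Dec

Q2


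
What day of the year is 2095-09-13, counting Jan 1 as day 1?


Date: September 13, 2095
Days in months 1 through 8: 243
Plus 13 days in September

Day of year: 256


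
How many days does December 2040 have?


December 2040

31 days


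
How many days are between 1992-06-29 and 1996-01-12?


From 1992-06-29 to 1996-01-12
1992-06-29: days before June = 31 + 29 + 31 + 30 + 31 = 152 (1992 is a leap year); day of year = 152 + 29 = 181
1996-01-12: day of year = 12
Rest of 1992: 366 - 181 = 185
Full years 1993 (365), 1994 (365), 1995 (365): 1095
Total = 185 + 1095 + 12 = 1292

1292 days


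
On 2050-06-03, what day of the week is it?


Date: June 3, 2050
Anchor: Jan 1, 2050. With p = 2050 - 1 = 2049: (p + p//4 - p//100 + p//400) mod 7 = (2049 + 512 - 20 + 5) mod 7 = 2546 mod 7 = 5 -> Saturday (Mon=0 ... Sun=6)
Days before June (Jan-May): 151; offset = 151 + 3 - 1 = 153
Weekday index = (5 + 153) mod 7 = 4

Day of the week: Friday


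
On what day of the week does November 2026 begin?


Target: November 1, 2026
Anchor: Jan 1, 2026. With p = 2026 - 1 = 2025: (p + p//4 - p//100 + p//400) mod 7 = (2025 + 506 - 20 + 5) mod 7 = 2516 mod 7 = 3 -> Thursday (Mon=0 ... Sun=6)
Days before November (Jan-Oct): 304 days
Weekday index = (3 + 304) mod 7 = 6

Sunday


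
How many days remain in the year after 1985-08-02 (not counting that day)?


Day of year: 214 of 365
Remaining = 365 - 214

151 days


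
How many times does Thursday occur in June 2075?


June 2075 has 30 days
Anchor: Jan 1, 2075. With p = 2075 - 1 = 2074: (p + p//4 - p//100 + p//400) mod 7 = (2074 + 518 - 20 + 5) mod 7 = 2577 mod 7 = 1 -> Tuesday (Mon=0 ... Sun=6)
Days before June (Jan-May): 151; June 1 index = (1 + 151) mod 7 = 5 -> Saturday
First Thursday is June 6
Thursdays: 6, 13, 20, 27

4 Thursdays


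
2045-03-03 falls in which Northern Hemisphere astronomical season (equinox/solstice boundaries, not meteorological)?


Date: March 3
Astronomical Winter (approx.; exact equinox/solstice day varies by year): December 21 to March 19
March 3 falls within the Winter window

Winter


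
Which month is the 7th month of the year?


Month 7 of 12

July


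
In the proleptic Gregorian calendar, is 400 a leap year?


Gregorian leap year rule: divisible by 4, but not by 100, unless also by 400.
400 is divisible by 400 -> leap year

Yes


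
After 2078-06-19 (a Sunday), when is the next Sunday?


Current: Sunday
Target: Sunday
Days ahead: 7

Next Sunday: 2078-06-26


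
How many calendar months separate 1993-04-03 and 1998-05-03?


From April 1993 to May 1998
5 years * 12 = 60 months, plus 1 month = 61

61 months


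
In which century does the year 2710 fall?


Century = (year - 1) // 100 + 1
= (2710 - 1) // 100 + 1
= 2709 // 100 + 1
= 27 + 1

28th century


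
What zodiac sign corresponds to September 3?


Date: September 3
Conventional tropical zodiac dates: Virgo from August 23 onward; Libra starts September 23
September 3 falls within the Virgo range

Virgo


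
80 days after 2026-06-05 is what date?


Start: 2026-06-05, add 80 days
June 2026 has 30 days: 30 - 5 = 25 days to June 30 -> 55 left
July 2026 has 31 days -> 24 left
August 2026: 24 <= 31 -> lands on August 24

Result: 2026-08-24


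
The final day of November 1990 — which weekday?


November 1990 has 30 days
Anchor: Jan 1, 1990. With p = 1990 - 1 = 1989: (p + p//4 - p//100 + p//400) mod 7 = (1989 + 497 - 19 + 4) mod 7 = 2471 mod 7 = 0 -> Monday (Mon=0 ... Sun=6)
Days before November (Jan-Oct): 304; November 1 index = (0 + 304) mod 7 = 3 -> Thursday
Last day offset: 30 - 1 = 29 days
Weekday index = (3 + 29) mod 7 = 4

Friday, November 30


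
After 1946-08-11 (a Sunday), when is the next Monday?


Current: Sunday
Target: Monday
Days ahead: 1

Next Monday: 1946-08-12


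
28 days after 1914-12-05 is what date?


Start: 1914-12-05, add 28 days
December 1914 has 31 days: 31 - 5 = 26 days to December 31 -> 2 left
January 1915: 2 <= 31 -> lands on January 2

Result: 1915-01-02


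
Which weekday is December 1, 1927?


Target: December 1, 1927
Anchor: Jan 1, 1927. With p = 1927 - 1 = 1926: (p + p//4 - p//100 + p//400) mod 7 = (1926 + 481 - 19 + 4) mod 7 = 2392 mod 7 = 5 -> Saturday (Mon=0 ... Sun=6)
Days before December (Jan-Nov): 334 days
Weekday index = (5 + 334) mod 7 = 3

Thursday


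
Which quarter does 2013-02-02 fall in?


Month: February (month 2)
Q1: Jan-Mar, Q2: Apr-Jun, Q3: Jul-Sep, Q4: Oct-Dec

Q1


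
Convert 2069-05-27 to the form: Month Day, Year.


ISO 2069-05-27 parses as year=2069, month=05, day=27
Month 5 -> May

May 27, 2069


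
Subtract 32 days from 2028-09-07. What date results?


Start: 2028-09-07, subtract 32 days
Back 7 days from September 7 reaches August 31, 2028 -> 25 left
August 2028: 31 - 25 = 6 -> lands on August 6

Result: 2028-08-06


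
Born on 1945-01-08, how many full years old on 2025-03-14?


Birth: 1945-01-08
Reference: 2025-03-14
Year difference: 2025 - 1945 = 80

80 years old


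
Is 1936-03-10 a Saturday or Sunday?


Anchor: Jan 1, 1936. With p = 1936 - 1 = 1935: (p + p//4 - p//100 + p//400) mod 7 = (1935 + 483 - 19 + 4) mod 7 = 2403 mod 7 = 2 -> Wednesday (Mon=0 ... Sun=6)
Day of year: 70; offset = 69
Weekday index = (2 + 69) mod 7 = 1 -> Tuesday
Weekend days: Saturday, Sunday

No


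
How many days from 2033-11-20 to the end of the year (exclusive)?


Day of year: 324 of 365
Remaining = 365 - 324

41 days


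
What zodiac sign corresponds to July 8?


Date: July 8
Conventional tropical zodiac dates: Cancer from June 21 onward; Leo starts July 23
July 8 falls within the Cancer range

Cancer


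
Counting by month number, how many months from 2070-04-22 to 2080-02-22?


From April 2070 to February 2080
10 years * 12 = 120 months, minus 2 months = 118

118 months


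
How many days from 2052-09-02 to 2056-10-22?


From 2052-09-02 to 2056-10-22
2052-09-02: days before September = 31 + 29 + 31 + 30 + 31 + 30 + 31 + 31 = 244 (2052 is a leap year); day of year = 244 + 2 = 246
2056-10-22: days before October = 31 + 29 + 31 + 30 + 31 + 30 + 31 + 31 + 30 = 274 (2056 is a leap year); day of year = 274 + 22 = 296
Rest of 2052: 366 - 246 = 120
Full years 2053 (365), 2054 (365), 2055 (365): 1095
Total = 120 + 1095 + 296 = 1511

1511 days


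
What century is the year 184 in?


Century = (year - 1) // 100 + 1
= (184 - 1) // 100 + 1
= 183 // 100 + 1
= 1 + 1

2nd century


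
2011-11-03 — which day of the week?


Date: November 3, 2011
Anchor: Jan 1, 2011. With p = 2011 - 1 = 2010: (p + p//4 - p//100 + p//400) mod 7 = (2010 + 502 - 20 + 5) mod 7 = 2497 mod 7 = 5 -> Saturday (Mon=0 ... Sun=6)
Days before November (Jan-Oct): 304; offset = 304 + 3 - 1 = 306
Weekday index = (5 + 306) mod 7 = 3

Day of the week: Thursday


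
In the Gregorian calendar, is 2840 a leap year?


Gregorian leap year rule: divisible by 4, but not by 100, unless also by 400.
2840 is divisible by 4 but not 100 -> leap year

Yes


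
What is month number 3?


Month 3 of 12

March


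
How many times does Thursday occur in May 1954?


May 1954 has 31 days
Anchor: Jan 1, 1954. With p = 1954 - 1 = 1953: (p + p//4 - p//100 + p//400) mod 7 = (1953 + 488 - 19 + 4) mod 7 = 2426 mod 7 = 4 -> Friday (Mon=0 ... Sun=6)
Days before May (Jan-Apr): 120; May 1 index = (4 + 120) mod 7 = 5 -> Saturday
First Thursday is May 6
Thursdays: 6, 13, 20, 27

4 Thursdays


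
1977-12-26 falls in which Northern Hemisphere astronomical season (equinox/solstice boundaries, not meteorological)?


Date: December 26
Astronomical Winter (approx.; exact equinox/solstice day varies by year): December 21 to March 19
December 26 falls within the Winter window

Winter


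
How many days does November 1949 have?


November 1949

30 days


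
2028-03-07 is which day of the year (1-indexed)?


Date: March 7, 2028
Days in months 1 through 2: 60
Plus 7 days in March

Day of year: 67


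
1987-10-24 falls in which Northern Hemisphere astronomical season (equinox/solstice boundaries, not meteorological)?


Date: October 24
Astronomical Autumn (approx.; exact equinox/solstice day varies by year): September 22 to December 20
October 24 falls within the Autumn window

Autumn


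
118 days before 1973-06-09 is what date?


Start: 1973-06-09, subtract 118 days
Back 9 days from June 9 reaches May 31, 1973 -> 109 left
May 1973 has 31 days -> back to April 30, 1973 -> 78 left
April 1973 has 30 days -> back to March 31, 1973 -> 48 left
March 1973 has 31 days -> back to February 28, 1973 -> 17 left
February 1973: 28 - 17 = 11 -> lands on February 11

Result: 1973-02-11


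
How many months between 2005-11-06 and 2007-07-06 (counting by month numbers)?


From November 2005 to July 2007
2 years * 12 = 24 months, minus 4 months = 20

20 months


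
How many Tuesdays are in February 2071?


February 2071 has 28 days
Anchor: Jan 1, 2071. With p = 2071 - 1 = 2070: (p + p//4 - p//100 + p//400) mod 7 = (2070 + 517 - 20 + 5) mod 7 = 2572 mod 7 = 3 -> Thursday (Mon=0 ... Sun=6)
Days before February (Jan): 31; February 1 index = (3 + 31) mod 7 = 6 -> Sunday
First Tuesday is February 3
Tuesdays: 3, 10, 17, 24

4 Tuesdays


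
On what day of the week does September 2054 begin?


Target: September 1, 2054
Anchor: Jan 1, 2054. With p = 2054 - 1 = 2053: (p + p//4 - p//100 + p//400) mod 7 = (2053 + 513 - 20 + 5) mod 7 = 2551 mod 7 = 3 -> Thursday (Mon=0 ... Sun=6)
Days before September (Jan-Aug): 243 days
Weekday index = (3 + 243) mod 7 = 1

Tuesday


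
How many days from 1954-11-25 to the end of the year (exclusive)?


Day of year: 329 of 365
Remaining = 365 - 329

36 days


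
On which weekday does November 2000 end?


November 2000 has 30 days
Anchor: Jan 1, 2000. With p = 2000 - 1 = 1999: (p + p//4 - p//100 + p//400) mod 7 = (1999 + 499 - 19 + 4) mod 7 = 2483 mod 7 = 5 -> Saturday (Mon=0 ... Sun=6)
Days before November (Jan-Oct): 305; November 1 index = (5 + 305) mod 7 = 2 -> Wednesday
Last day offset: 30 - 1 = 29 days
Weekday index = (2 + 29) mod 7 = 3

Thursday, November 30


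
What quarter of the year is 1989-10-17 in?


Month: October (month 10)
Q1: Jan-Mar, Q2: Apr-Jun, Q3: Jul-Sep, Q4: Oct-Dec

Q4


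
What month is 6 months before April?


April is month 4
4 - 6 = -2; wrap: -2 + 12 = 10

October


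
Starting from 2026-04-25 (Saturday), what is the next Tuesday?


Current: Saturday
Target: Tuesday
Days ahead: 3

Next Tuesday: 2026-04-28


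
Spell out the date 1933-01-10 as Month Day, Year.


ISO 1933-01-10 parses as year=1933, month=01, day=10
Month 1 -> January

January 10, 1933


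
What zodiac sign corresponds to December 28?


Date: December 28
Conventional tropical zodiac dates: Capricorn from December 22 onward; Aquarius starts January 20
December 28 falls within the Capricorn range

Capricorn


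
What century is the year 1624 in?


Century = (year - 1) // 100 + 1
= (1624 - 1) // 100 + 1
= 1623 // 100 + 1
= 16 + 1

17th century


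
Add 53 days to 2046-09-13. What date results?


Start: 2046-09-13, add 53 days
September 2046 has 30 days: 30 - 13 = 17 days to September 30 -> 36 left
October 2046 has 31 days -> 5 left
November 2046: 5 <= 30 -> lands on November 5

Result: 2046-11-05


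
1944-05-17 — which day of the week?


Date: May 17, 1944
Anchor: Jan 1, 1944. With p = 1944 - 1 = 1943: (p + p//4 - p//100 + p//400) mod 7 = (1943 + 485 - 19 + 4) mod 7 = 2413 mod 7 = 5 -> Saturday (Mon=0 ... Sun=6)
Days before May (Jan-Apr): 121; offset = 121 + 17 - 1 = 137
Weekday index = (5 + 137) mod 7 = 2

Day of the week: Wednesday


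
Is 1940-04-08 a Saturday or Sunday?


Anchor: Jan 1, 1940. With p = 1940 - 1 = 1939: (p + p//4 - p//100 + p//400) mod 7 = (1939 + 484 - 19 + 4) mod 7 = 2408 mod 7 = 0 -> Monday (Mon=0 ... Sun=6)
Day of year: 99; offset = 98
Weekday index = (0 + 98) mod 7 = 0 -> Monday
Weekend days: Saturday, Sunday

No


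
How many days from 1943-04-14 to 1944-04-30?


From 1943-04-14 to 1944-04-30
1943-04-14: days before April = 31 + 28 + 31 = 90 (1943 is not a leap year); day of year = 90 + 14 = 104
1944-04-30: days before April = 31 + 29 + 31 = 91 (1944 is a leap year); day of year = 91 + 30 = 121
Rest of 1943: 365 - 104 = 261
Total = 261 + 121 = 382

382 days


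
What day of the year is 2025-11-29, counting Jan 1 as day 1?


Date: November 29, 2025
Days in months 1 through 10: 304
Plus 29 days in November

Day of year: 333


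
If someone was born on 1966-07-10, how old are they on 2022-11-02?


Birth: 1966-07-10
Reference: 2022-11-02
Year difference: 2022 - 1966 = 56

56 years old


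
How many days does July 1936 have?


July 1936

31 days


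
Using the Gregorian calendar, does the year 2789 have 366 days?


Gregorian leap year rule: divisible by 4, but not by 100, unless also by 400.
2789 is not divisible by 4 -> not a leap year

No


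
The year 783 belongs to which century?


Century = (year - 1) // 100 + 1
= (783 - 1) // 100 + 1
= 782 // 100 + 1
= 7 + 1

8th century


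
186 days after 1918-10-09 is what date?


Start: 1918-10-09, add 186 days
October 1918 has 31 days: 31 - 9 = 22 days to October 31 -> 164 left
November 1918 has 30 days -> 134 left
December 1918 has 31 days -> 103 left
January 1919 has 31 days -> 72 left
February 1919 has 28 days -> 44 left
March 1919 has 31 days -> 13 left
April 1919: 13 <= 30 -> lands on April 13

Result: 1919-04-13


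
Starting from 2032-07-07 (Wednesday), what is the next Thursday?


Current: Wednesday
Target: Thursday
Days ahead: 1

Next Thursday: 2032-07-08


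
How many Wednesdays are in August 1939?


August 1939 has 31 days
Anchor: Jan 1, 1939. With p = 1939 - 1 = 1938: (p + p//4 - p//100 + p//400) mod 7 = (1938 + 484 - 19 + 4) mod 7 = 2407 mod 7 = 6 -> Sunday (Mon=0 ... Sun=6)
Days before August (Jan-Jul): 212; August 1 index = (6 + 212) mod 7 = 1 -> Tuesday
First Wednesday is August 2
Wednesdays: 2, 9, 16, 23, 30

5 Wednesdays


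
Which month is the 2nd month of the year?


Month 2 of 12

February


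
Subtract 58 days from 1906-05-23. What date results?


Start: 1906-05-23, subtract 58 days
Back 23 days from May 23 reaches April 30, 1906 -> 35 left
April 1906 has 30 days -> back to March 31, 1906 -> 5 left
March 1906: 31 - 5 = 26 -> lands on March 26

Result: 1906-03-26


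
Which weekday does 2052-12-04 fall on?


Date: December 4, 2052
Anchor: Jan 1, 2052. With p = 2052 - 1 = 2051: (p + p//4 - p//100 + p//400) mod 7 = (2051 + 512 - 20 + 5) mod 7 = 2548 mod 7 = 0 -> Monday (Mon=0 ... Sun=6)
Days before December (Jan-Nov): 335; offset = 335 + 4 - 1 = 338
Weekday index = (0 + 338) mod 7 = 2

Day of the week: Wednesday


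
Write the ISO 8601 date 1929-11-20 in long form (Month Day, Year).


ISO 1929-11-20 parses as year=1929, month=11, day=20
Month 11 -> November

November 20, 1929


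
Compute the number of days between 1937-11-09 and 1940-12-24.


From 1937-11-09 to 1940-12-24
1937-11-09: days before November = 31 + 28 + 31 + 30 + 31 + 30 + 31 + 31 + 30 + 31 = 304 (1937 is not a leap year); day of year = 304 + 9 = 313
1940-12-24: days before December = 31 + 29 + 31 + 30 + 31 + 30 + 31 + 31 + 30 + 31 + 30 = 335 (1940 is a leap year); day of year = 335 + 24 = 359
Rest of 1937: 365 - 313 = 52
Full years 1938 (365), 1939 (365): 730
Total = 52 + 730 + 359 = 1141

1141 days


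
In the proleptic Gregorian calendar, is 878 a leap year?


Gregorian leap year rule: divisible by 4, but not by 100, unless also by 400.
878 is not divisible by 4 -> not a leap year

No


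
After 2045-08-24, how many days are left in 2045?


Day of year: 236 of 365
Remaining = 365 - 236

129 days


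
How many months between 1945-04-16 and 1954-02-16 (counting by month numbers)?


From April 1945 to February 1954
9 years * 12 = 108 months, minus 2 months = 106

106 months


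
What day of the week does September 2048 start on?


Target: September 1, 2048
Anchor: Jan 1, 2048. With p = 2048 - 1 = 2047: (p + p//4 - p//100 + p//400) mod 7 = (2047 + 511 - 20 + 5) mod 7 = 2543 mod 7 = 2 -> Wednesday (Mon=0 ... Sun=6)
Days before September (Jan-Aug): 244 days
Weekday index = (2 + 244) mod 7 = 1

Tuesday


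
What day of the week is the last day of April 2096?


April 2096 has 30 days
Anchor: Jan 1, 2096. With p = 2096 - 1 = 2095: (p + p//4 - p//100 + p//400) mod 7 = (2095 + 523 - 20 + 5) mod 7 = 2603 mod 7 = 6 -> Sunday (Mon=0 ... Sun=6)
Days before April (Jan-Mar): 91; April 1 index = (6 + 91) mod 7 = 6 -> Sunday
Last day offset: 30 - 1 = 29 days
Weekday index = (6 + 29) mod 7 = 0

Monday, April 30


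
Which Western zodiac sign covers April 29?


Date: April 29
Conventional tropical zodiac dates: Taurus from April 20 onward; Gemini starts May 21
April 29 falls within the Taurus range

Taurus


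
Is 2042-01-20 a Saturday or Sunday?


Anchor: Jan 1, 2042. With p = 2042 - 1 = 2041: (p + p//4 - p//100 + p//400) mod 7 = (2041 + 510 - 20 + 5) mod 7 = 2536 mod 7 = 2 -> Wednesday (Mon=0 ... Sun=6)
Day of year: 20; offset = 19
Weekday index = (2 + 19) mod 7 = 0 -> Monday
Weekend days: Saturday, Sunday

No


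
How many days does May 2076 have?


May 2076

31 days


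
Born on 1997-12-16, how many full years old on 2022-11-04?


Birth: 1997-12-16
Reference: 2022-11-04
Year difference: 2022 - 1997 = 25
Birthday not yet reached in 2022, subtract 1

24 years old


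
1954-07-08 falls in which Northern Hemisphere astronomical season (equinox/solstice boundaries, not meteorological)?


Date: July 8
Astronomical Summer (approx.; exact equinox/solstice day varies by year): June 21 to September 21
July 8 falls within the Summer window

Summer


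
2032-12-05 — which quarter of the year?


Month: December (month 12)
Q1: Jan-Mar, Q2: Apr-Jun, Q3: Jul-Sep, Q4: Oct-Dec

Q4


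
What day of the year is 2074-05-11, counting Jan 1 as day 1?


Date: May 11, 2074
Days in months 1 through 4: 120
Plus 11 days in May

Day of year: 131


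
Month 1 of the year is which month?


Month 1 of 12

January


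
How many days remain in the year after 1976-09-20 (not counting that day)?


Day of year: 264 of 366
Remaining = 366 - 264

102 days


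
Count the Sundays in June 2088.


June 2088 has 30 days
Anchor: Jan 1, 2088. With p = 2088 - 1 = 2087: (p + p//4 - p//100 + p//400) mod 7 = (2087 + 521 - 20 + 5) mod 7 = 2593 mod 7 = 3 -> Thursday (Mon=0 ... Sun=6)
Days before June (Jan-May): 152; June 1 index = (3 + 152) mod 7 = 1 -> Tuesday
First Sunday is June 6
Sundays: 6, 13, 20, 27

4 Sundays


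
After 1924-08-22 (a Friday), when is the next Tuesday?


Current: Friday
Target: Tuesday
Days ahead: 4

Next Tuesday: 1924-08-26


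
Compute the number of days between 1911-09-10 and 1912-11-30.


From 1911-09-10 to 1912-11-30
1911-09-10: days before September = 31 + 28 + 31 + 30 + 31 + 30 + 31 + 31 = 243 (1911 is not a leap year); day of year = 243 + 10 = 253
1912-11-30: days before November = 31 + 29 + 31 + 30 + 31 + 30 + 31 + 31 + 30 + 31 = 305 (1912 is a leap year); day of year = 305 + 30 = 335
Rest of 1911: 365 - 253 = 112
Total = 112 + 335 = 447

447 days


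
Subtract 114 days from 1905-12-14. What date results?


Start: 1905-12-14, subtract 114 days
Back 14 days from December 14 reaches November 30, 1905 -> 100 left
November 1905 has 30 days -> back to October 31, 1905 -> 70 left
October 1905 has 31 days -> back to September 30, 1905 -> 39 left
September 1905 has 30 days -> back to August 31, 1905 -> 9 left
August 1905: 31 - 9 = 22 -> lands on August 22

Result: 1905-08-22


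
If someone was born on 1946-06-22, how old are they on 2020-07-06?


Birth: 1946-06-22
Reference: 2020-07-06
Year difference: 2020 - 1946 = 74

74 years old


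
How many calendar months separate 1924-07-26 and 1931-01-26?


From July 1924 to January 1931
7 years * 12 = 84 months, minus 6 months = 78

78 months


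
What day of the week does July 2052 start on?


Target: July 1, 2052
Anchor: Jan 1, 2052. With p = 2052 - 1 = 2051: (p + p//4 - p//100 + p//400) mod 7 = (2051 + 512 - 20 + 5) mod 7 = 2548 mod 7 = 0 -> Monday (Mon=0 ... Sun=6)
Days before July (Jan-Jun): 182 days
Weekday index = (0 + 182) mod 7 = 0

Monday


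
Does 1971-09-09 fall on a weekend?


Anchor: Jan 1, 1971. With p = 1971 - 1 = 1970: (p + p//4 - p//100 + p//400) mod 7 = (1970 + 492 - 19 + 4) mod 7 = 2447 mod 7 = 4 -> Friday (Mon=0 ... Sun=6)
Day of year: 252; offset = 251
Weekday index = (4 + 251) mod 7 = 3 -> Thursday
Weekend days: Saturday, Sunday

No


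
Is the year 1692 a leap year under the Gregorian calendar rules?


Gregorian leap year rule: divisible by 4, but not by 100, unless also by 400.
1692 is divisible by 4 but not 100 -> leap year

Yes


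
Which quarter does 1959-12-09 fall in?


Month: December (month 12)
Q1: Jan-Mar, Q2: Apr-Jun, Q3: Jul-Sep, Q4: Oct-Dec

Q4


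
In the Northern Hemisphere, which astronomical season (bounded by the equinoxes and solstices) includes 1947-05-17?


Date: May 17
Astronomical Spring (approx.; exact equinox/solstice day varies by year): March 20 to June 20
May 17 falls within the Spring window

Spring


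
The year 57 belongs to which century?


Century = (year - 1) // 100 + 1
= (57 - 1) // 100 + 1
= 56 // 100 + 1
= 0 + 1

1st century


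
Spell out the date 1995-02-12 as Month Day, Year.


ISO 1995-02-12 parses as year=1995, month=02, day=12
Month 2 -> February

February 12, 1995


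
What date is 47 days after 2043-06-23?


Start: 2043-06-23, add 47 days
June 2043 has 30 days: 30 - 23 = 7 days to June 30 -> 40 left
July 2043 has 31 days -> 9 left
August 2043: 9 <= 31 -> lands on August 9

Result: 2043-08-09


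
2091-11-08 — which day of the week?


Date: November 8, 2091
Anchor: Jan 1, 2091. With p = 2091 - 1 = 2090: (p + p//4 - p//100 + p//400) mod 7 = (2090 + 522 - 20 + 5) mod 7 = 2597 mod 7 = 0 -> Monday (Mon=0 ... Sun=6)
Days before November (Jan-Oct): 304; offset = 304 + 8 - 1 = 311
Weekday index = (0 + 311) mod 7 = 3

Day of the week: Thursday


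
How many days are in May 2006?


May 2006

31 days


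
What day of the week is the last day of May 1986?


May 1986 has 31 days
Anchor: Jan 1, 1986. With p = 1986 - 1 = 1985: (p + p//4 - p//100 + p//400) mod 7 = (1985 + 496 - 19 + 4) mod 7 = 2466 mod 7 = 2 -> Wednesday (Mon=0 ... Sun=6)
Days before May (Jan-Apr): 120; May 1 index = (2 + 120) mod 7 = 3 -> Thursday
Last day offset: 31 - 1 = 30 days
Weekday index = (3 + 30) mod 7 = 5

Saturday, May 31


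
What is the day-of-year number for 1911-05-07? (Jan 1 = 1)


Date: May 7, 1911
Days in months 1 through 4: 120
Plus 7 days in May

Day of year: 127
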